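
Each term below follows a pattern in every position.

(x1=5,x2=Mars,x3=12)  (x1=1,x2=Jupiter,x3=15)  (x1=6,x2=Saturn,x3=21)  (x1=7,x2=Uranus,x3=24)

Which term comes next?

(x1=13,x2=Neptune,x3=30)

X1: each term is the sum of the two before it; 5, 1, 6, 7 → 13.
For the x2, runs through the planets Mercury→Neptune: Mars, Jupiter, Saturn, Uranus → Neptune.
X3 goes 12, 15, 21, 24 → 30 (alternating steps +3, +6, +3, +6, …).
Combining the parts gives (x1=13,x2=Neptune,x3=30).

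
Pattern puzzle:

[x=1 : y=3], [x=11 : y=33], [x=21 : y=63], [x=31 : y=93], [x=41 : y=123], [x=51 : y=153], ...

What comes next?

[x=61 : y=183]

X: 1, 11, 21, 31, 41, 51 → 61 (+10 each step).
Y: 3, 33, 63, 93, 123, 153 → 183 (always 3 × the x).
Putting it together: [x=61 : y=183].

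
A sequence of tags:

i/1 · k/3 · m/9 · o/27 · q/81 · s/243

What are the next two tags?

Letter: letters move forward 2 places in the alphabet; i, k, m, o, q, s → u → w.
Second component: ×3 each step; 1, 3, 9, 27, 81, 243 → 729 → 2187.
Putting the parts together: u/729 and then w/2187.

u/729, w/2187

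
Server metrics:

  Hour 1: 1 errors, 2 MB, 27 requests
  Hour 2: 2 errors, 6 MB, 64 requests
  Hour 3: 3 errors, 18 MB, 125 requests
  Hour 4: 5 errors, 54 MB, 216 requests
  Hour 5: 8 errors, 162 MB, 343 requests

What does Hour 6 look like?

13 errors, 486 MB, 512 requests

Errors: each term is the sum of the two before it, so 1, 2, 3, 5, 8 → 13.
MB: 2, 6, 18, 54, 162 → 486 (×3 each step).
For the requests, perfect cubes: 3³, 4³, 5³, …: 27, 64, 125, 216, 343 → 512.
So the next line is 13 errors, 486 MB, 512 requests.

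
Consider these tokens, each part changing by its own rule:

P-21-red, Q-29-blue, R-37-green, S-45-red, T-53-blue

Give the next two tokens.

Letter: letters move forward 1 place in the alphabet, so P, Q, R, S, T → U → V.
Second component: +8 each step, so 21, 29, 37, 45, 53 → 61 → 69.
For the colour, repeats red → blue → green: red, blue, green, red, blue → green → red.
Putting the parts together: U-61-green and then V-69-red.

U-61-green then V-69-red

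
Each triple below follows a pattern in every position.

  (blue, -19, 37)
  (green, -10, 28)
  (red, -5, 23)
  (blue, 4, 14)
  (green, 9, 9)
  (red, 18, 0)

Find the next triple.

(blue, 23, -5)

Colour goes blue, green, red, blue, green, red → blue (repeats blue → green → red).
For the second component, alternating steps +9, +5, +9, +5, …: -19, -10, -5, 4, 9, 18 → 23.
For the third component, together with the second component always sums to 18: 37, 28, 23, 14, 9, 0 → -5.
So the next triple is (blue, 23, -5).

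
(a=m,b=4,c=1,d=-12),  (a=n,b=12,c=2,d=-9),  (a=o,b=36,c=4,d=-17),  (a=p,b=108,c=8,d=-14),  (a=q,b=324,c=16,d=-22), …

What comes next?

(a=r,b=972,c=32,d=-19)

A — letters move forward 1 place in the alphabet: m, n, o, p, q → r.
B: ×3 each step, so 4, 12, 36, 108, 324 → 972.
C: ×2 each step, so 1, 2, 4, 8, 16 → 32.
D: alternating steps +3, −8, +3, −8, …; -12, -9, -17, -14, -22 → -19.
Combining the parts gives (a=r,b=972,c=32,d=-19).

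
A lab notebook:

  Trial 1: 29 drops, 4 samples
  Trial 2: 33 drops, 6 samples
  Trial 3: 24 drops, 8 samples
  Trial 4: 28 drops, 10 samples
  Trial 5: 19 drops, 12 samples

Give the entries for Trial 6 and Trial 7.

Drops: alternating steps +4, −9, +4, −9, …; 29, 33, 24, 28, 19 → 23 → 14.
Samples — +2 each step: 4, 6, 8, 10, 12 → 14 → 16.
So the next two records are 23 drops, 14 samples and 14 drops, 16 samples.

23 drops, 14 samples; 14 drops, 16 samples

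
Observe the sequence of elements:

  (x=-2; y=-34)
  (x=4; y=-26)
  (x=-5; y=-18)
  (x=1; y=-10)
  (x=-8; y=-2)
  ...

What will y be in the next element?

Y — +8 each step: -34, -26, -18, -10, -2 → 6.

6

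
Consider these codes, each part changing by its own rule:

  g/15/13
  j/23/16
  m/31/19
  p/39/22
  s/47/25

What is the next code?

v/55/28

For the letter, letters move forward 3 places in the alphabet: g, j, m, p, s → v.
For the second component, +8 each step: 15, 23, 31, 39, 47 → 55.
Third component: 13, 16, 19, 22, 25 → 28 (+3 each step).
Combining the parts gives v/55/28.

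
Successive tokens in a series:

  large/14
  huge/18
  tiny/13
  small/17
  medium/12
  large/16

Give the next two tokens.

Size goes large, huge, tiny, small, medium, large → huge → tiny (repeats large → huge → tiny → small → medium).
Second component goes 14, 18, 13, 17, 12, 16 → 11 → 15 (alternating steps +4, −5, +4, −5, …).
Putting the parts together: huge/11 and then tiny/15.

huge/11 then tiny/15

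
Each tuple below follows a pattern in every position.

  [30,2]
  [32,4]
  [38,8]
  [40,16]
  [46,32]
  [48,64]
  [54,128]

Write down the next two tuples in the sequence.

[56,256], [62,512]

For the first component, alternating steps +2, +6, +2, +6, …: 30, 32, 38, 40, 46, 48, 54 → 56 → 62.
Second component goes 2, 4, 8, 16, 32, 64, 128 → 256 → 512 (×2 each step).
Putting the parts together: [56,256] and then [62,512].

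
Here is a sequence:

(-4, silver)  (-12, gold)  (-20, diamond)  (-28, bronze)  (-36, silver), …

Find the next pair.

(-44, gold)

First slot: -4, -12, -20, -28, -36 → -44 (−8 each step).
Rank: silver, gold, diamond, bronze, silver → gold (repeats silver → gold → diamond → bronze).
Putting it together: (-44, gold).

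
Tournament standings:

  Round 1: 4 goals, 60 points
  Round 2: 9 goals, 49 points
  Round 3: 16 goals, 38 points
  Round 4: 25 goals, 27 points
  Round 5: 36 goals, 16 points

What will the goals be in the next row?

Goals: perfect squares: 2², 3², 4², …; 4, 9, 16, 25, 36 → 49.

49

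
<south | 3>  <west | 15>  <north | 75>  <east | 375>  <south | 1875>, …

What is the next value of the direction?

west

Direction goes south, west, north, east, south → west (repeats south → west → north → east).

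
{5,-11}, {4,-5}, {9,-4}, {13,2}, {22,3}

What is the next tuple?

{35,9}

First component — each term is the sum of the two before it: 5, 4, 9, 13, 22 → 35.
For the second component, alternating steps +6, +1, +6, +1, …: -11, -5, -4, 2, 3 → 9.
So the next tuple is {35,9}.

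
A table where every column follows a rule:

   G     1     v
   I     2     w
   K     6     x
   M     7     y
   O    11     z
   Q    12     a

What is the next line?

First letter: letters move forward 2 places in the alphabet; G, I, K, M, O, Q → S.
Second component — alternating steps +1, +4, +1, +4, …: 1, 2, 6, 7, 11, 12 → 16.
Second letter: letters move forward 1 place in the alphabet, wrapping Z→A; v, w, x, y, z, a → b.
Combining the parts gives S  16  b.

S  16  b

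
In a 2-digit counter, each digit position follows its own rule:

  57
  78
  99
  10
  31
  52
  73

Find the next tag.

First digit: 5, 7, 9, 1, 3, 5, 7 → 9 (+2 each step, mod 10).
Second digit — +1 each step, mod 10: 7, 8, 9, 0, 1, 2, 3 → 4.
Putting it together: 94.

94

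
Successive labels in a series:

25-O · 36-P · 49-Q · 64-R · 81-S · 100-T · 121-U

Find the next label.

144-V

First component — perfect squares: 5², 6², 7², …: 25, 36, 49, 64, 81, 100, 121 → 144.
Letter: O, P, Q, R, S, T, U → V (letters move forward 1 place in the alphabet).
So the next label is 144-V.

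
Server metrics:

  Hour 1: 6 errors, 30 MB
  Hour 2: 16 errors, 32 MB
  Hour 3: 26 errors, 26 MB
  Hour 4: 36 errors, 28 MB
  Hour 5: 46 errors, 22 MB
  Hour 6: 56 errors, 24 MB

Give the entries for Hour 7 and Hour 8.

Errors: 6, 16, 26, 36, 46, 56 → 66 → 76 (+10 each step).
MB: 30, 32, 26, 28, 22, 24 → 18 → 20 (alternating steps +2, −6, +2, −6, …).
Putting the parts together: 66 errors, 18 MB and then 76 errors, 20 MB.

66 errors, 18 MB; 76 errors, 20 MB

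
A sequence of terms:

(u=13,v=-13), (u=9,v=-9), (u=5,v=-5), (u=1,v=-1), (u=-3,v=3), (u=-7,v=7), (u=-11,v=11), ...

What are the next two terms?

U: −4 each step, so 13, 9, 5, 1, -3, -7, -11 → -15 → -19.
V: always the negative of the u; -13, -9, -5, -1, 3, 7, 11 → 15 → 19.
Putting the parts together: (u=-15,v=15) and then (u=-19,v=19).

(u=-15,v=15), (u=-19,v=19)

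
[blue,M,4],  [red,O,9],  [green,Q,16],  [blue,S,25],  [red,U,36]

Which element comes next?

Colour: blue, red, green, blue, red → green (repeats blue → red → green).
Letter — letters move forward 2 places in the alphabet: M, O, Q, S, U → W.
Third component: perfect squares: 2², 3², 4², …, so 4, 9, 16, 25, 36 → 49.
So the next element is [green,W,49].

[green,W,49]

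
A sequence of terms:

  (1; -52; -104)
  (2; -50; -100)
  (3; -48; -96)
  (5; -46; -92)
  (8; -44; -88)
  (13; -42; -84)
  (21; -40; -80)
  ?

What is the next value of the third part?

-76

Second part: +2 each step, so -52, -50, -48, -46, -44, -42, -40 → -38.
Third part goes -104, -100, -96, -92, -88, -84, -80 → -76 (always 2 × the second part).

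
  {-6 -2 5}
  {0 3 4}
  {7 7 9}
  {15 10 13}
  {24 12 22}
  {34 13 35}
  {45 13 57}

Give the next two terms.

{57 12 92}, {70 10 149}

First value: -6, 0, 7, 15, 24, 34, 45 → 57 → 70 (differences are 6, 7, 8, … (increasing by 1 each time)).
Second value: differences are 5, 4, 3, … (decreasing by 1 each time), so -2, 3, 7, 10, 12, 13, 13 → 12 → 10.
For the third value, each term is the sum of the two before it: 5, 4, 9, 13, 22, 35, 57 → 92 → 149.
Putting the parts together: {57 12 92} and then {70 10 149}.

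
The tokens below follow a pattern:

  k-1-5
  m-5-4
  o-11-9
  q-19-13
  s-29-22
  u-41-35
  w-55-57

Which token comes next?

y-71-92

Letter: letters move forward 2 places in the alphabet, so k, m, o, q, s, u, w → y.
Second component: differences are 4, 6, 8, … (increasing by 2 each time), so 1, 5, 11, 19, 29, 41, 55 → 71.
Third component: each term is the sum of the two before it, so 5, 4, 9, 13, 22, 35, 57 → 92.
Combining the parts gives y-71-92.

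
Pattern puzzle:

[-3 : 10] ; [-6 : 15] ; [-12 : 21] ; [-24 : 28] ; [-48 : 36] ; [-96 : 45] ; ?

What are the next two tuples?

For the first coordinate, ×2 each step: -3, -6, -12, -24, -48, -96 → -192 → -384.
Second coordinate — differences are 5, 6, 7, … (increasing by 1 each time): 10, 15, 21, 28, 36, 45 → 55 → 66.
So the next two tuples are [-192 : 55] and [-384 : 66].

[-192 : 55], [-384 : 66]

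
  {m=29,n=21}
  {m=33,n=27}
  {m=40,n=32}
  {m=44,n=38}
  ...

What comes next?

{m=51,n=43}

M — alternating steps +4, +7, +4, +7, …: 29, 33, 40, 44 → 51.
N: alternating steps +6, +5, +6, +5, …; 21, 27, 32, 38 → 43.
So the next point is {m=51,n=43}.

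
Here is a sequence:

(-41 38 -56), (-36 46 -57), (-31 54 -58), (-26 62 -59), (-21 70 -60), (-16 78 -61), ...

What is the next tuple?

First slot goes -41, -36, -31, -26, -21, -16 → -11 (+5 each step).
Second slot — +8 each step: 38, 46, 54, 62, 70, 78 → 86.
For the third slot, −1 each step: -56, -57, -58, -59, -60, -61 → -62.
So the next tuple is (-11 86 -62).

(-11 86 -62)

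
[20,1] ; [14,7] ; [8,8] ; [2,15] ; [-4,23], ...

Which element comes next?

[-10,38]

First part: −6 each step, so 20, 14, 8, 2, -4 → -10.
For the second part, each term is the sum of the two before it: 1, 7, 8, 15, 23 → 38.
So the next element is [-10,38].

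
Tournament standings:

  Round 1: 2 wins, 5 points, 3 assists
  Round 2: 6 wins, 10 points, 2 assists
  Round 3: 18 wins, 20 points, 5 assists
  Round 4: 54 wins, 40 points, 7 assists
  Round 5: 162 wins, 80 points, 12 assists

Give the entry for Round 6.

For the wins, ×3 each step: 2, 6, 18, 54, 162 → 486.
Points: 5, 10, 20, 40, 80 → 160 (×2 each step).
Assists: 3, 2, 5, 7, 12 → 19 (each term is the sum of the two before it).
Putting it together: 486 wins, 160 points, 19 assists.

486 wins, 160 points, 19 assists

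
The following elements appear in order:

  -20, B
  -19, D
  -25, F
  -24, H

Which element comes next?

First slot: alternating steps +1, −6, +1, −6, …; -20, -19, -25, -24 → -30.
Letter: B, D, F, H → J (letters move forward 2 places in the alphabet).
So the next element is -30, J.

-30, J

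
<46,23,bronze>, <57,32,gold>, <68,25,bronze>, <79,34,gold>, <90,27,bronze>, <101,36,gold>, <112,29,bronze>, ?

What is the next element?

<123,38,gold>

First coordinate goes 46, 57, 68, 79, 90, 101, 112 → 123 (+11 each step).
For the second coordinate, alternating steps +9, −7, +9, −7, …: 23, 32, 25, 34, 27, 36, 29 → 38.
Rank: bronze, gold, bronze, gold, bronze, gold, bronze → gold (alternates bronze ↔ gold).
So the next element is <123,38,gold>.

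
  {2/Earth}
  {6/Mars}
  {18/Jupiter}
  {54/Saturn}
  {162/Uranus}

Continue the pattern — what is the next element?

{486/Neptune}

First component: ×3 each step, so 2, 6, 18, 54, 162 → 486.
Planet — runs through the planets Mercury→Neptune: Earth, Mars, Jupiter, Saturn, Uranus → Neptune.
Combining the parts gives {486/Neptune}.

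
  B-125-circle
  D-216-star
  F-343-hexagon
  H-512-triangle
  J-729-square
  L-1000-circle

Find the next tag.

N-1331-star

For the letter, letters move forward 2 places in the alphabet: B, D, F, H, J, L → N.
Second component: 125, 216, 343, 512, 729, 1000 → 1331 (perfect cubes: 5³, 6³, 7³, …).
Shape: circle, star, hexagon, triangle, square, circle → star (repeats circle → star → hexagon → triangle → square).
Combining the parts gives N-1331-star.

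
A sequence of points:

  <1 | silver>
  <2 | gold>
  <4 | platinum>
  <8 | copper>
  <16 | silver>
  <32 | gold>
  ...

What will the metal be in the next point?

platinum

Metal goes silver, gold, platinum, copper, silver, gold → platinum (repeats silver → gold → platinum → copper).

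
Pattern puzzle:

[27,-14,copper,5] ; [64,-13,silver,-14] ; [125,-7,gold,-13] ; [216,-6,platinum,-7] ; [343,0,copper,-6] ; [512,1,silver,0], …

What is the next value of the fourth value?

Second value: alternating steps +1, +6, +1, +6, …; -14, -13, -7, -6, 0, 1 → 7.
Fourth value goes 5, -14, -13, -7, -6, 0 → 1 (always the previous value of the second value).

1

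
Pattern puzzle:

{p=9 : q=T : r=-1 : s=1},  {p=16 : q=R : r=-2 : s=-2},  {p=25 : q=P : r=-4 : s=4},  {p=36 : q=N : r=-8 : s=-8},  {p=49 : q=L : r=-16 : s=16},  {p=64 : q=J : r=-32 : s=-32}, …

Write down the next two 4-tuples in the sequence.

{p=81 : q=H : r=-64 : s=64}, {p=100 : q=F : r=-128 : s=-128}

P goes 9, 16, 25, 36, 49, 64 → 81 → 100 (perfect squares: 3², 4², 5², …).
Q goes T, R, P, N, L, J → H → F (letters move back 2 places in the alphabet).
R: ×2 each step, so -1, -2, -4, -8, -16, -32 → -64 → -128.
S goes 1, -2, 4, -8, 16, -32 → 64 → -128 (×(-2) each step).
So the next two 4-tuples are {p=81 : q=H : r=-64 : s=64} and {p=100 : q=F : r=-128 : s=-128}.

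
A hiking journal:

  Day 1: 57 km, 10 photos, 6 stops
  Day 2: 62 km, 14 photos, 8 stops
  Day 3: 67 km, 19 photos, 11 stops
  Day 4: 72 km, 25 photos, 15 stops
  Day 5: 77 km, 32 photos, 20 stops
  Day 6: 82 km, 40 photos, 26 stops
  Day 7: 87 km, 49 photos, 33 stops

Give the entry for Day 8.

92 km, 59 photos, 41 stops

Km: 57, 62, 67, 72, 77, 82, 87 → 92 (+5 each step).
Photos goes 10, 14, 19, 25, 32, 40, 49 → 59 (differences are 4, 5, 6, … (increasing by 1 each time)).
Stops — differences are 2, 3, 4, … (increasing by 1 each time): 6, 8, 11, 15, 20, 26, 33 → 41.
Putting it together: 92 km, 59 photos, 41 stops.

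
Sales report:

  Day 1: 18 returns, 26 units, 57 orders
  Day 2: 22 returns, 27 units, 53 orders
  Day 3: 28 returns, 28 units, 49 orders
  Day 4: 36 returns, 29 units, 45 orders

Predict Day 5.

46 returns, 30 units, 41 orders

Returns: differences are 4, 6, 8, … (increasing by 2 each time); 18, 22, 28, 36 → 46.
Units goes 26, 27, 28, 29 → 30 (+1 each step).
Orders: 57, 53, 49, 45 → 41 (−4 each step).
Putting it together: 46 returns, 30 units, 41 orders.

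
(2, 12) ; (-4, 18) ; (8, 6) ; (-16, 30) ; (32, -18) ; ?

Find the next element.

(-64, 78)

First value goes 2, -4, 8, -16, 32 → -64 (×(-2) each step).
Second value — together with the first value always sums to 14: 12, 18, 6, 30, -18 → 78.
So the next element is (-64, 78).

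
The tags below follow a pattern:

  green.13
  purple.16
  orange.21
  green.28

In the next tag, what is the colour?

Colour goes green, purple, orange, green → purple (repeats green → purple → orange).
Second component — differences are 3, 5, 7, … (increasing by 2 each time): 13, 16, 21, 28 → 37.

purple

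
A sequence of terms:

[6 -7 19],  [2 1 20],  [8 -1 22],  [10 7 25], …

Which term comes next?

First component: 6, 2, 8, 10 → 18 (each term is the sum of the two before it).
Second component — alternating steps +8, −2, +8, −2, …: -7, 1, -1, 7 → 5.
Third component: differences are 1, 2, 3, … (increasing by 1 each time), so 19, 20, 22, 25 → 29.
Putting it together: [18 5 29].

[18 5 29]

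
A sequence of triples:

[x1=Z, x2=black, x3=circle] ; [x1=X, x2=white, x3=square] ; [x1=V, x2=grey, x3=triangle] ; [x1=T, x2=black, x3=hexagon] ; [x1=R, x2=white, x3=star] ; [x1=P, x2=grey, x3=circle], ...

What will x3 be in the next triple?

square

X3 goes circle, square, triangle, hexagon, star, circle → square (repeats circle → square → triangle → hexagon → star).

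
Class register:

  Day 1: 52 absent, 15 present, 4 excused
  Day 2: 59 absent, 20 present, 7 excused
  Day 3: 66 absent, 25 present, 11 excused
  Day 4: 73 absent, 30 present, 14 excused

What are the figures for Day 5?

Absent: +7 each step, so 52, 59, 66, 73 → 80.
Present — +5 each step: 15, 20, 25, 30 → 35.
Excused: 4, 7, 11, 14 → 18 (alternating steps +3, +4, +3, +4, …).
So the next row is 80 absent, 35 present, 18 excused.

80 absent, 35 present, 18 excused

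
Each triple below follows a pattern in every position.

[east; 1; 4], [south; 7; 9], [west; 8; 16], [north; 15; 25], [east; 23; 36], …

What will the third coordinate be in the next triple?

Third coordinate goes 4, 9, 16, 25, 36 → 49 (perfect squares: 2², 3², 4², …).

49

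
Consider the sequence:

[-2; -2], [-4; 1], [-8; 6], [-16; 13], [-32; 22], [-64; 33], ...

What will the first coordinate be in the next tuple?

-128

First coordinate: ×2 each step, so -2, -4, -8, -16, -32, -64 → -128.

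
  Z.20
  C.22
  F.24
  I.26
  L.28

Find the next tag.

O.30

Letter goes Z, C, F, I, L → O (letters move forward 3 places in the alphabet, wrapping Z→A).
Second component: 20, 22, 24, 26, 28 → 30 (+2 each step).
So the next tag is O.30.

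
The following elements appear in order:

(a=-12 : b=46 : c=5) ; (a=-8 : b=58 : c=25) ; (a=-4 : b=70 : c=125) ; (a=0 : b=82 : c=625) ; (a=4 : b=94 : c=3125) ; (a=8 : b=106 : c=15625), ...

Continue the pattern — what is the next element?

(a=12 : b=118 : c=78125)

A: +4 each step, so -12, -8, -4, 0, 4, 8 → 12.
B goes 46, 58, 70, 82, 94, 106 → 118 (+12 each step).
C goes 5, 25, 125, 625, 3125, 15625 → 78125 (×5 each step).
Putting it together: (a=12 : b=118 : c=78125).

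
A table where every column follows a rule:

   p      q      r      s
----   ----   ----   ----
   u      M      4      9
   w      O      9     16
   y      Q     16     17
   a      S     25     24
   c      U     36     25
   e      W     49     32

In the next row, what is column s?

For the column p, letters move forward 2 places in the alphabet, wrapping Z→A: u, w, y, a, c, e → g.
Column q — letters move forward 2 places in the alphabet: M, O, Q, S, U, W → Y.
For the column r, perfect squares: 2², 3², 4², …: 4, 9, 16, 25, 36, 49 → 64.
For the column s, alternating steps +7, +1, +7, +1, …: 9, 16, 17, 24, 25, 32 → 33.

33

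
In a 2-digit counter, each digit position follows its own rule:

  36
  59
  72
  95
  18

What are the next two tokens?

31, 54

First digit: +2 each step, mod 10; 3, 5, 7, 9, 1 → 3 → 5.
Second digit: +3 each step, mod 10, so 6, 9, 2, 5, 8 → 1 → 4.
So the next two tokens are 31 and 54.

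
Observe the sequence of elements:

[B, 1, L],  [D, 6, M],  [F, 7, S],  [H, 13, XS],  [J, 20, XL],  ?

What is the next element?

Letter goes B, D, F, H, J → L (letters move forward 2 places in the alphabet).
Second coordinate goes 1, 6, 7, 13, 20 → 33 (each term is the sum of the two before it).
Size goes L, M, S, XS, XL → L (runs backward through clothing sizes XS→XL).
Putting it together: [L, 33, L].

[L, 33, L]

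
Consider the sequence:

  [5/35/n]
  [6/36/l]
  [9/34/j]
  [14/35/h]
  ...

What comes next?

[21/33/f]

First slot goes 5, 6, 9, 14 → 21 (differences are 1, 3, 5, … (increasing by 2 each time)).
Second slot: alternating steps +1, −2, +1, −2, …, so 35, 36, 34, 35 → 33.
Letter — letters move back 2 places in the alphabet: n, l, j, h → f.
So the next term is [21/33/f].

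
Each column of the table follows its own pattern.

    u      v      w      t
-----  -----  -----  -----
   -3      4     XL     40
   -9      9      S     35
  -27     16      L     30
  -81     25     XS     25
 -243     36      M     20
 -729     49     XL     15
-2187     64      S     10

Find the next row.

-6561  81  L  5

Column u: -3, -9, -27, -81, -243, -729, -2187 → -6561 (×3 each step).
Column v — perfect squares: 2², 3², 4², …: 4, 9, 16, 25, 36, 49, 64 → 81.
Column w: XL, S, L, XS, M, XL, S → L (repeats XL → S → L → XS → M).
For the column t, −5 each step: 40, 35, 30, 25, 20, 15, 10 → 5.
Putting it together: -6561  81  L  5.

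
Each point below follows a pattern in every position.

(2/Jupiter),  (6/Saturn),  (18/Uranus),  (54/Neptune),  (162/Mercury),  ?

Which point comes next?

First entry — ×3 each step: 2, 6, 18, 54, 162 → 486.
Planet — runs through the planets Mercury→Neptune: Jupiter, Saturn, Uranus, Neptune, Mercury → Venus.
So the next point is (486/Venus).

(486/Venus)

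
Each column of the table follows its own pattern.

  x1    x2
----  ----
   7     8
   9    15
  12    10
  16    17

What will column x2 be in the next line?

12

Column x2 — alternating steps +7, −5, +7, −5, …: 8, 15, 10, 17 → 12.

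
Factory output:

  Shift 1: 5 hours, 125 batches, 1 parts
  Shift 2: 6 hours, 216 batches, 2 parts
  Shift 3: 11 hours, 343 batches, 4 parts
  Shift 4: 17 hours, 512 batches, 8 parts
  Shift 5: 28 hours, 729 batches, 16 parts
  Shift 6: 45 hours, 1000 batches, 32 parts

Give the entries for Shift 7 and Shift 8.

73 hours, 1331 batches, 64 parts; 118 hours, 1728 batches, 128 parts

Hours: 5, 6, 11, 17, 28, 45 → 73 → 118 (each term is the sum of the two before it).
Batches: perfect cubes: 5³, 6³, 7³, …; 125, 216, 343, 512, 729, 1000 → 1331 → 1728.
Parts: 1, 2, 4, 8, 16, 32 → 64 → 128 (×2 each step).
Putting the parts together: 73 hours, 1331 batches, 64 parts and then 118 hours, 1728 batches, 128 parts.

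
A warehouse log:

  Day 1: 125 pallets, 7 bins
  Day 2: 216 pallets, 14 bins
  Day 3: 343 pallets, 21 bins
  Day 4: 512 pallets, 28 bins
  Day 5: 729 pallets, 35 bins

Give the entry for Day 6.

Pallets goes 125, 216, 343, 512, 729 → 1000 (perfect cubes: 5³, 6³, 7³, …).
Bins goes 7, 14, 21, 28, 35 → 42 (+7 each step).
Putting it together: 1000 pallets, 42 bins.

1000 pallets, 42 bins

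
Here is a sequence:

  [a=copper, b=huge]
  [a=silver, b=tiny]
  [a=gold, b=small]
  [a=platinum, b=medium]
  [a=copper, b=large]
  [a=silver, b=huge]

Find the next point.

[a=gold, b=tiny]

A — repeats copper → silver → gold → platinum: copper, silver, gold, platinum, copper, silver → gold.
B: huge, tiny, small, medium, large, huge → tiny (repeats huge → tiny → small → medium → large).
Combining the parts gives [a=gold, b=tiny].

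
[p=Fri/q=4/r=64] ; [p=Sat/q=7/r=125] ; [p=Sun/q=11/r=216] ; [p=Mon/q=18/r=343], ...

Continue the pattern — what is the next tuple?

For the p, runs through the weekdays Mon→Sun: Fri, Sat, Sun, Mon → Tue.
Q: each term is the sum of the two before it; 4, 7, 11, 18 → 29.
R: perfect cubes: 4³, 5³, 6³, …, so 64, 125, 216, 343 → 512.
Combining the parts gives [p=Tue/q=29/r=512].

[p=Tue/q=29/r=512]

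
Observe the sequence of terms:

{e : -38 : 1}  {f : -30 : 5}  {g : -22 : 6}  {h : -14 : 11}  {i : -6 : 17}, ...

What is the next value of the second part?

2

Letter: letters move forward 1 place in the alphabet; e, f, g, h, i → j.
For the second part, +8 each step: -38, -30, -22, -14, -6 → 2.
Third part goes 1, 5, 6, 11, 17 → 28 (each term is the sum of the two before it).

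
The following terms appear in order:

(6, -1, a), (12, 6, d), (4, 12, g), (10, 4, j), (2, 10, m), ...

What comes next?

First value goes 6, 12, 4, 10, 2 → 8 (alternating steps +6, −8, +6, −8, …).
Second value: -1, 6, 12, 4, 10 → 2 (always the previous value of the first value).
Letter: letters move forward 3 places in the alphabet; a, d, g, j, m → p.
Combining the parts gives (8, 2, p).

(8, 2, p)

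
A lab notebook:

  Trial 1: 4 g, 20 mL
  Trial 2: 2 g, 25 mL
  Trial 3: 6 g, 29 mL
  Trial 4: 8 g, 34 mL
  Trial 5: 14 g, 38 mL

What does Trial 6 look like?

G: each term is the sum of the two before it; 4, 2, 6, 8, 14 → 22.
ML: alternating steps +5, +4, +5, +4, …, so 20, 25, 29, 34, 38 → 43.
So the next line is 22 g, 43 mL.

22 g, 43 mL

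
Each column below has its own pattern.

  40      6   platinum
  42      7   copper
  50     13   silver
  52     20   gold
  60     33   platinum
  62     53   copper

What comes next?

70  86  silver

First component — alternating steps +2, +8, +2, +8, …: 40, 42, 50, 52, 60, 62 → 70.
Second component: each term is the sum of the two before it, so 6, 7, 13, 20, 33, 53 → 86.
Metal — repeats platinum → copper → silver → gold: platinum, copper, silver, gold, platinum, copper → silver.
So the next row is 70  86  silver.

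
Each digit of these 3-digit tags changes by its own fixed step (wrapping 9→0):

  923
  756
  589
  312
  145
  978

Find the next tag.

First digit: −2 each step, mod 10, so 9, 7, 5, 3, 1, 9 → 7.
Second digit goes 2, 5, 8, 1, 4, 7 → 0 (+3 each step, mod 10).
Third digit goes 3, 6, 9, 2, 5, 8 → 1 (+3 each step, mod 10).
Combining the parts gives 701.

701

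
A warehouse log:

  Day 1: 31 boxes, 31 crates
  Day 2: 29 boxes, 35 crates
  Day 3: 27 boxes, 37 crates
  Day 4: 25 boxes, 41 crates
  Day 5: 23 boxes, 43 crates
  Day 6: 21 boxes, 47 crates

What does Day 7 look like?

19 boxes, 49 crates

Boxes — −2 each step: 31, 29, 27, 25, 23, 21 → 19.
Crates goes 31, 35, 37, 41, 43, 47 → 49 (alternating steps +4, +2, +4, +2, …).
Combining the parts gives 19 boxes, 49 crates.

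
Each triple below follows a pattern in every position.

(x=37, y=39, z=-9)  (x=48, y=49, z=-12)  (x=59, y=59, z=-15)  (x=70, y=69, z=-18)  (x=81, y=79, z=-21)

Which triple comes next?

For the x, +11 each step: 37, 48, 59, 70, 81 → 92.
Y: +10 each step; 39, 49, 59, 69, 79 → 89.
Z: -9, -12, -15, -18, -21 → -24 (−3 each step).
Combining the parts gives (x=92, y=89, z=-24).

(x=92, y=89, z=-24)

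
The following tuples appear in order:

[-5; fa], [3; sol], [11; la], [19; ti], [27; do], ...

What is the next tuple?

First slot: +8 each step, so -5, 3, 11, 19, 27 → 35.
Note: runs through the solfège scale do→ti, so fa, sol, la, ti, do → re.
Combining the parts gives [35; re].

[35; re]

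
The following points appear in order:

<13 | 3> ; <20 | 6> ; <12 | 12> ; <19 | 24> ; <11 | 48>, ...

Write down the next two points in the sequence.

First slot: 13, 20, 12, 19, 11 → 18 → 10 (alternating steps +7, −8, +7, −8, …).
Second slot: ×2 each step, so 3, 6, 12, 24, 48 → 96 → 192.
Putting the parts together: <18 | 96> and then <10 | 192>.

<18 | 96>, <10 | 192>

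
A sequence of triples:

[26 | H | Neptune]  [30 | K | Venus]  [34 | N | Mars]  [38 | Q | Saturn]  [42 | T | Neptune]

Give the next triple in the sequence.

For the first component, +4 each step: 26, 30, 34, 38, 42 → 46.
Letter: letters move forward 3 places in the alphabet, so H, K, N, Q, T → W.
Planet: Neptune, Venus, Mars, Saturn, Neptune → Venus (repeats Neptune → Venus → Mars → Saturn).
Combining the parts gives [46 | W | Venus].

[46 | W | Venus]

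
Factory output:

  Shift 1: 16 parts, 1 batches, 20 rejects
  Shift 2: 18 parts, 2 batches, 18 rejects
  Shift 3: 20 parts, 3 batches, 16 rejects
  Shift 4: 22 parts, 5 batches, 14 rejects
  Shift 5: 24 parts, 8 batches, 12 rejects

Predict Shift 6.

26 parts, 13 batches, 10 rejects

Parts — +2 each step: 16, 18, 20, 22, 24 → 26.
Batches: each term is the sum of the two before it; 1, 2, 3, 5, 8 → 13.
Rejects: together with the parts always sums to 36; 20, 18, 16, 14, 12 → 10.
Combining the parts gives 26 parts, 13 batches, 10 rejects.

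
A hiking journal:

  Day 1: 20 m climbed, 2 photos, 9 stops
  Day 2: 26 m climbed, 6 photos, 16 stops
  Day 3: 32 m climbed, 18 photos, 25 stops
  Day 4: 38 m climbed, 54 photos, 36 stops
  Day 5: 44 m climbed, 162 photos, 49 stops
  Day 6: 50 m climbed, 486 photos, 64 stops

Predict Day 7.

56 m climbed, 1458 photos, 81 stops

M climbed — +6 each step: 20, 26, 32, 38, 44, 50 → 56.
Photos: ×3 each step; 2, 6, 18, 54, 162, 486 → 1458.
Stops: 9, 16, 25, 36, 49, 64 → 81 (perfect squares: 3², 4², 5², …).
So the next record is 56 m climbed, 1458 photos, 81 stops.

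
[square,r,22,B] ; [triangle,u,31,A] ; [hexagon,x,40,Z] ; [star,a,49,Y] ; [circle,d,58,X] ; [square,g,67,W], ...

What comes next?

Shape goes square, triangle, hexagon, star, circle, square → triangle (repeats square → triangle → hexagon → star → circle).
First letter: letters move forward 3 places in the alphabet, wrapping Z→A; r, u, x, a, d, g → j.
Third slot: +9 each step, so 22, 31, 40, 49, 58, 67 → 76.
Second letter: letters move back 1 place in the alphabet, wrapping A→Z; B, A, Z, Y, X, W → V.
So the next 4-tuple is [triangle,j,76,V].

[triangle,j,76,V]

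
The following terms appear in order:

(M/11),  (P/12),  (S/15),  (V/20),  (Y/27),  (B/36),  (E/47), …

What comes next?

(H/60)

For the letter, letters move forward 3 places in the alphabet, wrapping Z→A: M, P, S, V, Y, B, E → H.
Second part: differences are 1, 3, 5, … (increasing by 2 each time); 11, 12, 15, 20, 27, 36, 47 → 60.
Combining the parts gives (H/60).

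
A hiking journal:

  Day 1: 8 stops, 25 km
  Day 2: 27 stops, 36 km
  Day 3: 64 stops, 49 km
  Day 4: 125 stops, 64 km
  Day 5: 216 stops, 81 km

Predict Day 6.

343 stops, 100 km

Stops: perfect cubes: 2³, 3³, 4³, …; 8, 27, 64, 125, 216 → 343.
For the km, perfect squares: 5², 6², 7², …: 25, 36, 49, 64, 81 → 100.
Combining the parts gives 343 stops, 100 km.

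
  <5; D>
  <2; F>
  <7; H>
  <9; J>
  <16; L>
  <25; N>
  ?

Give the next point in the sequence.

For the first part, each term is the sum of the two before it: 5, 2, 7, 9, 16, 25 → 41.
Letter: letters move forward 2 places in the alphabet, so D, F, H, J, L, N → P.
Putting it together: <41; P>.

<41; P>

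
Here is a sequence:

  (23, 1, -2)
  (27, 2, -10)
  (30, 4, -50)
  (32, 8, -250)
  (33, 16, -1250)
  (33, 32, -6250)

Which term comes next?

First value: differences are 4, 3, 2, … (decreasing by 1 each time), so 23, 27, 30, 32, 33, 33 → 32.
Second value — ×2 each step: 1, 2, 4, 8, 16, 32 → 64.
For the third value, ×5 each step: -2, -10, -50, -250, -1250, -6250 → -31250.
Combining the parts gives (32, 64, -31250).

(32, 64, -31250)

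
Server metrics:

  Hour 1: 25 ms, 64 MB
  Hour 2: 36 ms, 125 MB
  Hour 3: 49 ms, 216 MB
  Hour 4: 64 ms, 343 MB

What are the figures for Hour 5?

81 ms, 512 MB

For the ms, perfect squares: 5², 6², 7², …: 25, 36, 49, 64 → 81.
MB goes 64, 125, 216, 343 → 512 (perfect cubes: 4³, 5³, 6³, …).
So the next row is 81 ms, 512 MB.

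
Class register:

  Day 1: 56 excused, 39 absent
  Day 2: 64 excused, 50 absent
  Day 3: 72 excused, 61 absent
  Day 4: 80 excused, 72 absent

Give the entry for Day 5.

88 excused, 83 absent

Excused: 56, 64, 72, 80 → 88 (+8 each step).
Absent: +11 each step, so 39, 50, 61, 72 → 83.
So the next record is 88 excused, 83 absent.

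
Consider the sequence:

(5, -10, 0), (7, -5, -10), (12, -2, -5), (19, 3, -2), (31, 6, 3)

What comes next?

(50, 11, 6)

First value — each term is the sum of the two before it: 5, 7, 12, 19, 31 → 50.
For the second value, alternating steps +5, +3, +5, +3, …: -10, -5, -2, 3, 6 → 11.
Third value: always the previous value of the second value, so 0, -10, -5, -2, 3 → 6.
So the next term is (50, 11, 6).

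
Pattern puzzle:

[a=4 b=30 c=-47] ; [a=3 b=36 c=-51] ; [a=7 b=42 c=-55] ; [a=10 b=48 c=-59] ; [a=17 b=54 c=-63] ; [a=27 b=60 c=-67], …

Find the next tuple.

A: each term is the sum of the two before it; 4, 3, 7, 10, 17, 27 → 44.
B goes 30, 36, 42, 48, 54, 60 → 66 (+6 each step).
C: -47, -51, -55, -59, -63, -67 → -71 (−4 each step).
Putting it together: [a=44 b=66 c=-71].

[a=44 b=66 c=-71]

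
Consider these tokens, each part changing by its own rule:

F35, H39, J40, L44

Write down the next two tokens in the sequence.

Letter: F, H, J, L → N → P (letters move forward 2 places in the alphabet).
For the second component, alternating steps +4, +1, +4, +1, …: 35, 39, 40, 44 → 45 → 49.
Putting the parts together: N45 and then P49.

N45, P49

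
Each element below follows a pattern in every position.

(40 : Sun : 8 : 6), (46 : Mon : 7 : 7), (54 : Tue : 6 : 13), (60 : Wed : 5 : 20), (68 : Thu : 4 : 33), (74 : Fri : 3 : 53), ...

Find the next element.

First part: alternating steps +6, +8, +6, +8, …, so 40, 46, 54, 60, 68, 74 → 82.
Day — runs through the weekdays Mon→Sun: Sun, Mon, Tue, Wed, Thu, Fri → Sat.
For the third part, −1 each step: 8, 7, 6, 5, 4, 3 → 2.
For the fourth part, each term is the sum of the two before it: 6, 7, 13, 20, 33, 53 → 86.
So the next element is (82 : Sat : 2 : 86).

(82 : Sat : 2 : 86)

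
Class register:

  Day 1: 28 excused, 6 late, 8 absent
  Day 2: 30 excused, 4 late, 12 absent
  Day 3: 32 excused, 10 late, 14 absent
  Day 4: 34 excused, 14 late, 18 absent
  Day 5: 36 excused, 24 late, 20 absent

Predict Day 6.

38 excused, 38 late, 24 absent

Excused goes 28, 30, 32, 34, 36 → 38 (+2 each step).
Late goes 6, 4, 10, 14, 24 → 38 (each term is the sum of the two before it).
Absent goes 8, 12, 14, 18, 20 → 24 (alternating steps +4, +2, +4, +2, …).
Putting it together: 38 excused, 38 late, 24 absent.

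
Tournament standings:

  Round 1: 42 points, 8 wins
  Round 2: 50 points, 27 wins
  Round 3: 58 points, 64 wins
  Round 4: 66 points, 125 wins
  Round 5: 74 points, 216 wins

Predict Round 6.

82 points, 343 wins

For the points, +8 each step: 42, 50, 58, 66, 74 → 82.
Wins: perfect cubes: 2³, 3³, 4³, …; 8, 27, 64, 125, 216 → 343.
Putting it together: 82 points, 343 wins.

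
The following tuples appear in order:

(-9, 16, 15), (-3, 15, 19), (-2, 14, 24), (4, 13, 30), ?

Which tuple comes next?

(5, 12, 37)

First component: alternating steps +6, +1, +6, +1, …; -9, -3, -2, 4 → 5.
Second component — −1 each step: 16, 15, 14, 13 → 12.
For the third component, differences are 4, 5, 6, … (increasing by 1 each time): 15, 19, 24, 30 → 37.
Putting it together: (5, 12, 37).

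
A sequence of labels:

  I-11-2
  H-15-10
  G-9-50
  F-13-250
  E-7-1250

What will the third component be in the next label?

For the letter, letters move back 1 place in the alphabet: I, H, G, F, E → D.
Second component: alternating steps +4, −6, +4, −6, …, so 11, 15, 9, 13, 7 → 11.
Third component goes 2, 10, 50, 250, 1250 → 6250 (×5 each step).

6250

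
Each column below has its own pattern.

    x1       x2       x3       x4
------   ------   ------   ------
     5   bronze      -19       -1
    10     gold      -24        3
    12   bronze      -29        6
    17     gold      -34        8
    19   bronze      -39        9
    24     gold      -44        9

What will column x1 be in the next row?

Column x1: alternating steps +5, +2, +5, +2, …, so 5, 10, 12, 17, 19, 24 → 26.
Column x2: alternates bronze ↔ gold; bronze, gold, bronze, gold, bronze, gold → bronze.
For the column x3, −5 each step: -19, -24, -29, -34, -39, -44 → -49.
Column x4: differences are 4, 3, 2, … (decreasing by 1 each time), so -1, 3, 6, 8, 9, 9 → 8.

26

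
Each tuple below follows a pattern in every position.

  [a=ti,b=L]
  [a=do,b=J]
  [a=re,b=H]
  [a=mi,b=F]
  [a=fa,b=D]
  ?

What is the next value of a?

sol

A goes ti, do, re, mi, fa → sol (runs through the solfège scale do→ti).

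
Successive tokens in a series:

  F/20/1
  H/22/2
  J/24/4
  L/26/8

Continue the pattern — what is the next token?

N/28/16

Letter: letters move forward 2 places in the alphabet, so F, H, J, L → N.
Second component — +2 each step: 20, 22, 24, 26 → 28.
Third component goes 1, 2, 4, 8 → 16 (×2 each step).
Putting it together: N/28/16.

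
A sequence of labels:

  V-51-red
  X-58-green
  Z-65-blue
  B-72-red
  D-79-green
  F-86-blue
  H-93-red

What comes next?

J-100-green

Letter: V, X, Z, B, D, F, H → J (letters move forward 2 places in the alphabet, wrapping Z→A).
Second component goes 51, 58, 65, 72, 79, 86, 93 → 100 (+7 each step).
Colour: repeats red → green → blue; red, green, blue, red, green, blue, red → green.
So the next label is J-100-green.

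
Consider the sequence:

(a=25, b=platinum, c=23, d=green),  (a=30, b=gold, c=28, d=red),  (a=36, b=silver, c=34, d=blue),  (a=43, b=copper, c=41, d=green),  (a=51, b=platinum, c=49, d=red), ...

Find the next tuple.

A: 25, 30, 36, 43, 51 → 60 (differences are 5, 6, 7, … (increasing by 1 each time)).
For the b, repeats platinum → gold → silver → copper: platinum, gold, silver, copper, platinum → gold.
C: always 2 less than the a; 23, 28, 34, 41, 49 → 58.
D: green, red, blue, green, red → blue (repeats green → red → blue).
Putting it together: (a=60, b=gold, c=58, d=blue).

(a=60, b=gold, c=58, d=blue)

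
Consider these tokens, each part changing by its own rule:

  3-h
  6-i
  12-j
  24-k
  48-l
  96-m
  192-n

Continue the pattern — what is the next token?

First component goes 3, 6, 12, 24, 48, 96, 192 → 384 (×2 each step).
Letter — letters move forward 1 place in the alphabet: h, i, j, k, l, m, n → o.
So the next token is 384-o.

384-o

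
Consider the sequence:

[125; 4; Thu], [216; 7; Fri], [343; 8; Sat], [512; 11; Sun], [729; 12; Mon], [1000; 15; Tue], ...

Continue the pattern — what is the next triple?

[1331; 16; Wed]

First entry: perfect cubes: 5³, 6³, 7³, …, so 125, 216, 343, 512, 729, 1000 → 1331.
For the second entry, alternating steps +3, +1, +3, +1, …: 4, 7, 8, 11, 12, 15 → 16.
Day: Thu, Fri, Sat, Sun, Mon, Tue → Wed (runs through the weekdays Mon→Sun).
So the next triple is [1331; 16; Wed].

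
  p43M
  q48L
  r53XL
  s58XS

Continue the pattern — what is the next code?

Letter goes p, q, r, s → t (letters move forward 1 place in the alphabet).
Second component: 43, 48, 53, 58 → 63 (+5 each step).
Size: M, L, XL, XS → S (runs through clothing sizes XS→XL).
Putting it together: t63S.

t63S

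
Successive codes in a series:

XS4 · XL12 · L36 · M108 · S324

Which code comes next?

XS972

Size: runs backward through clothing sizes XS→XL, so XS, XL, L, M, S → XS.
Second component goes 4, 12, 36, 108, 324 → 972 (×3 each step).
So the next code is XS972.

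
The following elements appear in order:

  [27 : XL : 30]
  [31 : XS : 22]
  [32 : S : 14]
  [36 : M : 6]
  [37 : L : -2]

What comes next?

For the first slot, alternating steps +4, +1, +4, +1, …: 27, 31, 32, 36, 37 → 41.
For the size, runs through clothing sizes XS→XL: XL, XS, S, M, L → XL.
Third slot goes 30, 22, 14, 6, -2 → -10 (−8 each step).
So the next element is [41 : XL : -10].

[41 : XL : -10]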